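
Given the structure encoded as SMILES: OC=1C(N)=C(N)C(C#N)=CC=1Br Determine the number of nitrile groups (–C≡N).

1

The nitrile motif appears at heavy-atom position 8 in the SMILES.
Other groups present: 1 hydroxyl, 2 primary amine.
Nitrile count: 1.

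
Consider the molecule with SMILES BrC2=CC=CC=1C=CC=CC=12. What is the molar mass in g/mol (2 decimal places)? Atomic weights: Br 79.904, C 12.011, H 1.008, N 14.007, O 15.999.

First, the molecular formula is C10H7Br (counting implicit H from valence).
  Br: 1 × 79.904 = 79.904
  C: 10 × 12.011 = 120.110
  H: 7 × 1.008 = 7.056
Sum: 1×79.904 + 10×12.011 + 7×1.008 = 207.070 → 207.07 g/mol.

207.07 g/mol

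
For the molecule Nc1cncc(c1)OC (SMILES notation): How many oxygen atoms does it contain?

Scan the SMILES for O atoms (remember two-letter symbols like Cl and Br are single atoms).
Oxygen count: 1.

1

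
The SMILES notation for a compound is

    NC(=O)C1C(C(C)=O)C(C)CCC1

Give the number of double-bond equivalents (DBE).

3

Degree of unsaturation = (number of rings) + (number of π bonds).
Ring closures in the SMILES: 1.
π bonds: 2 double bonds (each 1 DoU) → 2 DoU from unsaturation.
Total DoU = 1 + 2 = 3.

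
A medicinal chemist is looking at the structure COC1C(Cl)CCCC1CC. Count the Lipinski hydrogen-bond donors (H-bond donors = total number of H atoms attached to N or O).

0

Donors: find every N or O and count the H atoms it carries.
  atom 2 (O): bond orders sum to 2 → 0 H
Lipinski HBD = 0.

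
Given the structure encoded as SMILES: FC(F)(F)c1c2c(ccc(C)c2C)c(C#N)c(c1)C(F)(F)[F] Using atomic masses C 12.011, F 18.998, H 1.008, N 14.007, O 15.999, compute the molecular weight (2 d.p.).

317.23 g/mol

First, the molecular formula is C15H9F6N (counting implicit H from valence).
  C: 15 × 12.011 = 180.165
  F: 6 × 18.998 = 113.988
  H: 9 × 1.008 = 9.072
  N: 1 × 14.007 = 14.007
Sum: 15×12.011 + 6×18.998 + 9×1.008 + 1×14.007 = 317.232 → 317.23 g/mol.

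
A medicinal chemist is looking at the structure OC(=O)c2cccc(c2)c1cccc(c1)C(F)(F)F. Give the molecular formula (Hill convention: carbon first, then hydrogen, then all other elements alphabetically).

C14H9F3O2

Walk through each heavy atom and fill implicit hydrogens from standard valence (C 4, N 3, O 2, S 2, halogen 1); for lowercase aromatic atoms, an aromatic c carries 1 H when it has two neighbours and 0 H with three, and aromatic n carries 0 H:
  atom 1: O, bond orders sum to 1 (valence 2) → 1 H
  atom 2: C, bond orders sum to 4 (valence 4) → 0 H
  atom 3: O, bond orders sum to 2 (valence 2) → 0 H
  atom 4: aromatic c, 3 neighbours → 0 H
  atom 5: aromatic c, 2 neighbours → 1 H
  atom 6: aromatic c, 2 neighbours → 1 H
  atom 7: aromatic c, 2 neighbours → 1 H
  atom 8: aromatic c, 3 neighbours → 0 H
  atom 9: aromatic c, 2 neighbours → 1 H
  atom 10: aromatic c, 3 neighbours → 0 H
  atom 11: aromatic c, 2 neighbours → 1 H
  atom 12: aromatic c, 2 neighbours → 1 H
  atom 13: aromatic c, 2 neighbours → 1 H
  atom 14: aromatic c, 3 neighbours → 0 H
  atom 15: aromatic c, 2 neighbours → 1 H
  atom 16: C, bond orders sum to 4 (valence 4) → 0 H
  atom 17: F (halogen, monovalent) → 0 H
  atom 18: F (halogen, monovalent) → 0 H
  atom 19: F (halogen, monovalent) → 0 H
Totals → C:14, H:9, F:3, O:2.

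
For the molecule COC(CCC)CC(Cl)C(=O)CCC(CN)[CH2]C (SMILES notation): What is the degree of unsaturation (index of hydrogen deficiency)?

Molecular formula: C14H28ClNO2.
DoU = (2C + 2 + N − H − X) / 2, where X is the halogen count and O/S are ignored.
    = (2·14 + 2 + 1 − 28 − 1) / 2 = 2 / 2 = 1.

1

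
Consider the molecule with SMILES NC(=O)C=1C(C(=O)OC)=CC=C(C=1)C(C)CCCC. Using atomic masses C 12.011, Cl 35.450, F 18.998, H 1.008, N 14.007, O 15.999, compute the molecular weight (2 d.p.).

263.34 g/mol

First, the molecular formula is C15H21NO3 (counting implicit H from valence).
  C: 15 × 12.011 = 180.165
  H: 21 × 1.008 = 21.168
  N: 1 × 14.007 = 14.007
  O: 3 × 15.999 = 47.997
Sum: 15×12.011 + 21×1.008 + 1×14.007 + 3×15.999 = 263.337 → 263.34 g/mol.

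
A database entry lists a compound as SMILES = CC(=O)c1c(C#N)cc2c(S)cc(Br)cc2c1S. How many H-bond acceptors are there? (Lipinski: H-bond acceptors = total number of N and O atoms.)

N atoms: 1; O atoms: 1.
Lipinski HBA = 1 + 1 = 2.

2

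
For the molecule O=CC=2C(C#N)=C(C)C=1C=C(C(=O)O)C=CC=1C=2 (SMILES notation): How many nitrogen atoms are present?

Scan the SMILES for N atoms (remember two-letter symbols like Cl and Br are single atoms).
Nitrogen count: 1.

1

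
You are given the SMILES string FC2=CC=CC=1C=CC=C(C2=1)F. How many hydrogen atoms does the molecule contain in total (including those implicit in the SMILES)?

6

Walk through each heavy atom and fill implicit hydrogens from standard valence (C 4, N 3, O 2, S 2, halogen 1):
  atom 1: F (halogen, monovalent) → 0 H
  atom 2: C, bond orders sum to 4 (valence 4) → 0 H
  atom 3: C, bond orders sum to 3 (valence 4) → 1 H
  atom 4: C, bond orders sum to 3 (valence 4) → 1 H
  atom 5: C, bond orders sum to 3 (valence 4) → 1 H
  atom 6: C, bond orders sum to 4 (valence 4) → 0 H
  atom 7: C, bond orders sum to 3 (valence 4) → 1 H
  atom 8: C, bond orders sum to 3 (valence 4) → 1 H
  atom 9: C, bond orders sum to 3 (valence 4) → 1 H
  atom 10: C, bond orders sum to 4 (valence 4) → 0 H
  atom 11: C, bond orders sum to 4 (valence 4) → 0 H
  atom 12: F (halogen, monovalent) → 0 H
Total hydrogens: 6.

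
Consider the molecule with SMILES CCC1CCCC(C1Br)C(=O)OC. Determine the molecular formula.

C10H17BrO2

Walk through each heavy atom and fill implicit hydrogens from standard valence (C 4, N 3, O 2, S 2, halogen 1):
  atom 1: C, bond orders sum to 1 (valence 4) → 3 H
  atom 2: C, bond orders sum to 2 (valence 4) → 2 H
  atom 3: C, bond orders sum to 3 (valence 4) → 1 H
  atom 4: C, bond orders sum to 2 (valence 4) → 2 H
  atom 5: C, bond orders sum to 2 (valence 4) → 2 H
  atom 6: C, bond orders sum to 2 (valence 4) → 2 H
  atom 7: C, bond orders sum to 3 (valence 4) → 1 H
  atom 8: C, bond orders sum to 3 (valence 4) → 1 H
  atom 9: Br (halogen, monovalent) → 0 H
  atom 10: C, bond orders sum to 4 (valence 4) → 0 H
  atom 11: O, bond orders sum to 2 (valence 2) → 0 H
  atom 12: O, bond orders sum to 2 (valence 2) → 0 H
  atom 13: C, bond orders sum to 1 (valence 4) → 3 H
Totals → C:10, H:17, Br:1, O:2.
In Hill order: C10H17BrO2.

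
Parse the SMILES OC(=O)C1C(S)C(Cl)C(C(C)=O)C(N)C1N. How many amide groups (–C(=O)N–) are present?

Scan the SMILES for the amide motif — none present.
Groups that are present: 1 carboxylic acid, 1 ketone, 2 primary amine, 1 thiol.

0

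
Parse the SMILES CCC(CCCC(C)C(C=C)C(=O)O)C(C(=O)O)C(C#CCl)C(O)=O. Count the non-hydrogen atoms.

Every atom symbol written in the SMILES (organic subset) is one heavy atom; implicit H are not written.
Heavy atoms by element → C:18, Cl:1, O:6.
Total: 25.

25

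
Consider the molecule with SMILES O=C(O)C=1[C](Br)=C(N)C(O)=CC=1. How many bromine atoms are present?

1

Scan the SMILES for Br atoms (remember two-letter symbols like Cl and Br are single atoms).
Bromine count: 1.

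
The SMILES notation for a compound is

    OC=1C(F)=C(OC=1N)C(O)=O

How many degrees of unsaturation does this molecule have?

Degree of unsaturation = (number of rings) + (number of π bonds).
Ring closures in the SMILES: 1.
π bonds: 3 double bonds (each 1 DoU) → 3 DoU from unsaturation.
Total DoU = 1 + 3 = 4.

4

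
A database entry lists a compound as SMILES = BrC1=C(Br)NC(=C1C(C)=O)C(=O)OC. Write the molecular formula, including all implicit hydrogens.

Walk through each heavy atom and fill implicit hydrogens from standard valence (C 4, N 3, O 2, S 2, halogen 1):
  atom 1: Br (halogen, monovalent) → 0 H
  atom 2: C, bond orders sum to 4 (valence 4) → 0 H
  atom 3: C, bond orders sum to 4 (valence 4) → 0 H
  atom 4: Br (halogen, monovalent) → 0 H
  atom 5: N, bond orders sum to 2 (valence 3) → 1 H
  atom 6: C, bond orders sum to 4 (valence 4) → 0 H
  atom 7: C, bond orders sum to 4 (valence 4) → 0 H
  atom 8: C, bond orders sum to 4 (valence 4) → 0 H
  atom 9: C, bond orders sum to 1 (valence 4) → 3 H
  atom 10: O, bond orders sum to 2 (valence 2) → 0 H
  atom 11: C, bond orders sum to 4 (valence 4) → 0 H
  atom 12: O, bond orders sum to 2 (valence 2) → 0 H
  atom 13: O, bond orders sum to 2 (valence 2) → 0 H
  atom 14: C, bond orders sum to 1 (valence 4) → 3 H
Totals → C:8, H:7, Br:2, N:1, O:3.
In Hill order: C8H7Br2NO3.

C8H7Br2NO3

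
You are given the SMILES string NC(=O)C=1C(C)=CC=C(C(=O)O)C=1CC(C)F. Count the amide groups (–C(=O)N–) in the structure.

The amide motif appears at heavy-atom position 2 in the SMILES.
Other groups present: 1 carboxylic acid.
Amide count: 1.

1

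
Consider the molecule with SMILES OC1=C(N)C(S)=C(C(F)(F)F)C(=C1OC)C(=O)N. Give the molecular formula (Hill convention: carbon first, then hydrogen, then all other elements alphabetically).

Walk through each heavy atom and fill implicit hydrogens from standard valence (C 4, N 3, O 2, S 2, halogen 1):
  atom 1: O, bond orders sum to 1 (valence 2) → 1 H
  atom 2: C, bond orders sum to 4 (valence 4) → 0 H
  atom 3: C, bond orders sum to 4 (valence 4) → 0 H
  atom 4: N, bond orders sum to 1 (valence 3) → 2 H
  atom 5: C, bond orders sum to 4 (valence 4) → 0 H
  atom 6: S, bond orders sum to 1 (valence 2) → 1 H
  atom 7: C, bond orders sum to 4 (valence 4) → 0 H
  atom 8: C, bond orders sum to 4 (valence 4) → 0 H
  atom 9: F (halogen, monovalent) → 0 H
  atom 10: F (halogen, monovalent) → 0 H
  atom 11: F (halogen, monovalent) → 0 H
  atom 12: C, bond orders sum to 4 (valence 4) → 0 H
  atom 13: C, bond orders sum to 4 (valence 4) → 0 H
  atom 14: O, bond orders sum to 2 (valence 2) → 0 H
  atom 15: C, bond orders sum to 1 (valence 4) → 3 H
  atom 16: C, bond orders sum to 4 (valence 4) → 0 H
  atom 17: O, bond orders sum to 2 (valence 2) → 0 H
  atom 18: N, bond orders sum to 1 (valence 3) → 2 H
Totals → C:9, H:9, F:3, N:2, O:3, S:1.
In Hill order: C9H9F3N2O3S.

C9H9F3N2O3S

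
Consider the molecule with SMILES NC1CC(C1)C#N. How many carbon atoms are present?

5

Count every carbon token in the SMILES (each C, including those in ring-closure positions and inside branches).
Carbon count: 5.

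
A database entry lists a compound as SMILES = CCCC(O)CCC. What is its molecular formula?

C7H16O

Walk through each heavy atom and fill implicit hydrogens from standard valence (C 4, N 3, O 2, S 2, halogen 1):
  atom 1: C, bond orders sum to 1 (valence 4) → 3 H
  atom 2: C, bond orders sum to 2 (valence 4) → 2 H
  atom 3: C, bond orders sum to 2 (valence 4) → 2 H
  atom 4: C, bond orders sum to 3 (valence 4) → 1 H
  atom 5: O, bond orders sum to 1 (valence 2) → 1 H
  atom 6: C, bond orders sum to 2 (valence 4) → 2 H
  atom 7: C, bond orders sum to 2 (valence 4) → 2 H
  atom 8: C, bond orders sum to 1 (valence 4) → 3 H
Totals → C:7, H:16, O:1.
In Hill order: C7H16O.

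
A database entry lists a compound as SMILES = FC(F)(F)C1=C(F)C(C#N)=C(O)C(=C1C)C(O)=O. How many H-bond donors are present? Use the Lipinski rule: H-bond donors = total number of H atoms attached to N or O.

Donors: find every N or O and count the H atoms it carries.
  atom 10 (N): bond orders sum to 3 → 0 H
  atom 12 (O): bond orders sum to 1 → 1 H
  atom 17 (O): bond orders sum to 1 → 1 H
  atom 18 (O): bond orders sum to 2 → 0 H
Lipinski HBD = 2.

2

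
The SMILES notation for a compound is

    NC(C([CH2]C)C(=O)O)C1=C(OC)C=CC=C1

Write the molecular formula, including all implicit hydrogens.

Walk through each heavy atom and fill implicit hydrogens from standard valence (C 4, N 3, O 2, S 2, halogen 1):
  atom 1: N, bond orders sum to 1 (valence 3) → 2 H
  atom 2: C, bond orders sum to 3 (valence 4) → 1 H
  atom 3: C, bond orders sum to 3 (valence 4) → 1 H
  atom 4: C with explicit H count 2
  atom 5: C, bond orders sum to 1 (valence 4) → 3 H
  atom 6: C, bond orders sum to 4 (valence 4) → 0 H
  atom 7: O, bond orders sum to 2 (valence 2) → 0 H
  atom 8: O, bond orders sum to 1 (valence 2) → 1 H
  atom 9: C, bond orders sum to 4 (valence 4) → 0 H
  atom 10: C, bond orders sum to 4 (valence 4) → 0 H
  atom 11: O, bond orders sum to 2 (valence 2) → 0 H
  atom 12: C, bond orders sum to 1 (valence 4) → 3 H
  atom 13: C, bond orders sum to 3 (valence 4) → 1 H
  atom 14: C, bond orders sum to 3 (valence 4) → 1 H
  atom 15: C, bond orders sum to 3 (valence 4) → 1 H
  atom 16: C, bond orders sum to 3 (valence 4) → 1 H
Totals → C:12, H:17, N:1, O:3.

C12H17NO3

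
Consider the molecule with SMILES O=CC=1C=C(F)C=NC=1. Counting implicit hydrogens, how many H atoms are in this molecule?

Walk through each heavy atom and fill implicit hydrogens from standard valence (C 4, N 3, O 2, S 2, halogen 1):
  atom 1: O, bond orders sum to 2 (valence 2) → 0 H
  atom 2: C, bond orders sum to 3 (valence 4) → 1 H
  atom 3: C, bond orders sum to 4 (valence 4) → 0 H
  atom 4: C, bond orders sum to 3 (valence 4) → 1 H
  atom 5: C, bond orders sum to 4 (valence 4) → 0 H
  atom 6: F (halogen, monovalent) → 0 H
  atom 7: C, bond orders sum to 3 (valence 4) → 1 H
  atom 8: N, bond orders sum to 3 (valence 3) → 0 H
  atom 9: C, bond orders sum to 3 (valence 4) → 1 H
Total hydrogens: 4.

4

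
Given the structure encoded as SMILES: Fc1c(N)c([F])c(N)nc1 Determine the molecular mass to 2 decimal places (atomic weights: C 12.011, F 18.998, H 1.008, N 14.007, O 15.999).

145.11 g/mol

First, the molecular formula is C5H5F2N3 (counting implicit H from valence).
  C: 5 × 12.011 = 60.055
  F: 2 × 18.998 = 37.996
  H: 5 × 1.008 = 5.040
  N: 3 × 14.007 = 42.021
Sum: 5×12.011 + 2×18.998 + 5×1.008 + 3×14.007 = 145.112 → 145.11 g/mol.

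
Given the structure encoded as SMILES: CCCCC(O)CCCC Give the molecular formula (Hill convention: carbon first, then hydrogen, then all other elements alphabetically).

Walk through each heavy atom and fill implicit hydrogens from standard valence (C 4, N 3, O 2, S 2, halogen 1):
  atom 1: C, bond orders sum to 1 (valence 4) → 3 H
  atom 2: C, bond orders sum to 2 (valence 4) → 2 H
  atom 3: C, bond orders sum to 2 (valence 4) → 2 H
  atom 4: C, bond orders sum to 2 (valence 4) → 2 H
  atom 5: C, bond orders sum to 3 (valence 4) → 1 H
  atom 6: O, bond orders sum to 1 (valence 2) → 1 H
  atom 7: C, bond orders sum to 2 (valence 4) → 2 H
  atom 8: C, bond orders sum to 2 (valence 4) → 2 H
  atom 9: C, bond orders sum to 2 (valence 4) → 2 H
  atom 10: C, bond orders sum to 1 (valence 4) → 3 H
Totals → C:9, H:20, O:1.

C9H20O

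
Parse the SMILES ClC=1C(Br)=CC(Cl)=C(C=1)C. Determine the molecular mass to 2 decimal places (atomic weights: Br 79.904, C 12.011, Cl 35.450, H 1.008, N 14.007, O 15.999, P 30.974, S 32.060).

239.92 g/mol

First, the molecular formula is C7H5BrCl2 (counting implicit H from valence).
  Br: 1 × 79.904 = 79.904
  C: 7 × 12.011 = 84.077
  Cl: 2 × 35.450 = 70.900
  H: 5 × 1.008 = 5.040
Sum: 1×79.904 + 7×12.011 + 2×35.450 + 5×1.008 = 239.921 → 239.92 g/mol.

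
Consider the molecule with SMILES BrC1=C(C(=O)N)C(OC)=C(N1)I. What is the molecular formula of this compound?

Walk through each heavy atom and fill implicit hydrogens from standard valence (C 4, N 3, O 2, S 2, halogen 1):
  atom 1: Br (halogen, monovalent) → 0 H
  atom 2: C, bond orders sum to 4 (valence 4) → 0 H
  atom 3: C, bond orders sum to 4 (valence 4) → 0 H
  atom 4: C, bond orders sum to 4 (valence 4) → 0 H
  atom 5: O, bond orders sum to 2 (valence 2) → 0 H
  atom 6: N, bond orders sum to 1 (valence 3) → 2 H
  atom 7: C, bond orders sum to 4 (valence 4) → 0 H
  atom 8: O, bond orders sum to 2 (valence 2) → 0 H
  atom 9: C, bond orders sum to 1 (valence 4) → 3 H
  atom 10: C, bond orders sum to 4 (valence 4) → 0 H
  atom 11: N, bond orders sum to 2 (valence 3) → 1 H
  atom 12: I (halogen, monovalent) → 0 H
Totals → C:6, H:6, Br:1, I:1, N:2, O:2.
In Hill order: C6H6BrIN2O2.

C6H6BrIN2O2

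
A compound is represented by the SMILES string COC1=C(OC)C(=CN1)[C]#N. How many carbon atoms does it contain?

Count every carbon token in the SMILES (each C, including those in ring-closure positions and inside branches).
Carbon count: 7.

7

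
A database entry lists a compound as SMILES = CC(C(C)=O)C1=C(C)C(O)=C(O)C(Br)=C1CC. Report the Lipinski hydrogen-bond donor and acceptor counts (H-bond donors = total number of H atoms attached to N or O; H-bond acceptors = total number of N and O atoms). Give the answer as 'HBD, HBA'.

2, 3

Donors: find every N or O and count the H atoms it carries.
  atom 5 (O): bond orders sum to 2 → 0 H
  atom 10 (O): bond orders sum to 1 → 1 H
  atom 12 (O): bond orders sum to 1 → 1 H
Lipinski HBD = 2.
Acceptors: N atoms = 0, O atoms = 3 → HBA = 3.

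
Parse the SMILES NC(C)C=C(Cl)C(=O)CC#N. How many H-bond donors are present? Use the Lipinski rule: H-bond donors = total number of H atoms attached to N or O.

2

Donors: find every N or O and count the H atoms it carries.
  atom 1 (N): bond orders sum to 1 → 2 H
  atom 8 (O): bond orders sum to 2 → 0 H
  atom 11 (N): bond orders sum to 3 → 0 H
Lipinski HBD = 2.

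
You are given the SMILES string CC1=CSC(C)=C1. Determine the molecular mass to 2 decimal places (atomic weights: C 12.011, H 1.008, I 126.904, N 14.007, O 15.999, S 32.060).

First, the molecular formula is C6H8S (counting implicit H from valence).
  C: 6 × 12.011 = 72.066
  H: 8 × 1.008 = 8.064
  S: 1 × 32.060 = 32.060
Sum: 6×12.011 + 8×1.008 + 1×32.060 = 112.190 → 112.19 g/mol.

112.19 g/mol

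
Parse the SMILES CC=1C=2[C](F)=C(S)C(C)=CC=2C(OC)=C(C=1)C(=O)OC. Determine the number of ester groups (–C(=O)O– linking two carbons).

1

The ester motif appears at heavy-atom position 17 in the SMILES.
Other groups present: 1 ether, 1 thiol.
Ester count: 1.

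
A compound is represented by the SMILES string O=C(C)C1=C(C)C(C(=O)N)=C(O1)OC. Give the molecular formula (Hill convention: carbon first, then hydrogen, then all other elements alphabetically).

C9H11NO4

Walk through each heavy atom and fill implicit hydrogens from standard valence (C 4, N 3, O 2, S 2, halogen 1):
  atom 1: O, bond orders sum to 2 (valence 2) → 0 H
  atom 2: C, bond orders sum to 4 (valence 4) → 0 H
  atom 3: C, bond orders sum to 1 (valence 4) → 3 H
  atom 4: C, bond orders sum to 4 (valence 4) → 0 H
  atom 5: C, bond orders sum to 4 (valence 4) → 0 H
  atom 6: C, bond orders sum to 1 (valence 4) → 3 H
  atom 7: C, bond orders sum to 4 (valence 4) → 0 H
  atom 8: C, bond orders sum to 4 (valence 4) → 0 H
  atom 9: O, bond orders sum to 2 (valence 2) → 0 H
  atom 10: N, bond orders sum to 1 (valence 3) → 2 H
  atom 11: C, bond orders sum to 4 (valence 4) → 0 H
  atom 12: O, bond orders sum to 2 (valence 2) → 0 H
  atom 13: O, bond orders sum to 2 (valence 2) → 0 H
  atom 14: C, bond orders sum to 1 (valence 4) → 3 H
Totals → C:9, H:11, N:1, O:4.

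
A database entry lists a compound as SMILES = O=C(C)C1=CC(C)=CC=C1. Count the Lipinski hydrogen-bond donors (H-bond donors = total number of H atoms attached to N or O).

Donors: find every N or O and count the H atoms it carries.
  atom 1 (O): bond orders sum to 2 → 0 H
Lipinski HBD = 0.

0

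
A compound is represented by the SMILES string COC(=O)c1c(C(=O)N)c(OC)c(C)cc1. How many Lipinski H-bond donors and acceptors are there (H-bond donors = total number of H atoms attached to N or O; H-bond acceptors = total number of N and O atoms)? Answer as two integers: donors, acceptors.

Donors: find every N or O and count the H atoms it carries.
  atom 2 (O): bond orders sum to 2 → 0 H
  atom 4 (O): bond orders sum to 2 → 0 H
  atom 8 (O): bond orders sum to 2 → 0 H
  atom 9 (N): bond orders sum to 1 → 2 H
  atom 11 (O): bond orders sum to 2 → 0 H
Lipinski HBD = 2.
Acceptors: N atoms = 1, O atoms = 4 → HBA = 5.

2, 5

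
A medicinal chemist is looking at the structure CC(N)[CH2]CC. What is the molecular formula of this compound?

C5H13N

Walk through each heavy atom and fill implicit hydrogens from standard valence (C 4, N 3, O 2, S 2, halogen 1):
  atom 1: C, bond orders sum to 1 (valence 4) → 3 H
  atom 2: C, bond orders sum to 3 (valence 4) → 1 H
  atom 3: N, bond orders sum to 1 (valence 3) → 2 H
  atom 4: C with explicit H count 2
  atom 5: C, bond orders sum to 2 (valence 4) → 2 H
  atom 6: C, bond orders sum to 1 (valence 4) → 3 H
Totals → C:5, H:13, N:1.
In Hill order: C5H13N.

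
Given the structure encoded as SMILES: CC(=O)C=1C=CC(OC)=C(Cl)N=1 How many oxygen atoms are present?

Scan the SMILES for O atoms (remember two-letter symbols like Cl and Br are single atoms).
Oxygen count: 2.

2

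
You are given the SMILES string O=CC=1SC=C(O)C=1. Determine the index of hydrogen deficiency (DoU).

Degree of unsaturation = (number of rings) + (number of π bonds).
Ring closures in the SMILES: 1.
π bonds: 3 double bonds (each 1 DoU) → 3 DoU from unsaturation.
Total DoU = 1 + 3 = 4.

4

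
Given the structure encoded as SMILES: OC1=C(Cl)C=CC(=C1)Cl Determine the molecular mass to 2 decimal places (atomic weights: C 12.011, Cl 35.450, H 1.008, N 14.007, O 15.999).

163.00 g/mol

First, the molecular formula is C6H4Cl2O (counting implicit H from valence).
  C: 6 × 12.011 = 72.066
  Cl: 2 × 35.450 = 70.900
  H: 4 × 1.008 = 4.032
  O: 1 × 15.999 = 15.999
Sum: 6×12.011 + 2×35.450 + 4×1.008 + 1×15.999 = 162.997 → 163.00 g/mol.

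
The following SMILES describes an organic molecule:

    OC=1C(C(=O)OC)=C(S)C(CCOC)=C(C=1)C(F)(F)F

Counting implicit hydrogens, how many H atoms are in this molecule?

Walk through each heavy atom and fill implicit hydrogens from standard valence (C 4, N 3, O 2, S 2, halogen 1):
  atom 1: O, bond orders sum to 1 (valence 2) → 1 H
  atom 2: C, bond orders sum to 4 (valence 4) → 0 H
  atom 3: C, bond orders sum to 4 (valence 4) → 0 H
  atom 4: C, bond orders sum to 4 (valence 4) → 0 H
  atom 5: O, bond orders sum to 2 (valence 2) → 0 H
  atom 6: O, bond orders sum to 2 (valence 2) → 0 H
  atom 7: C, bond orders sum to 1 (valence 4) → 3 H
  atom 8: C, bond orders sum to 4 (valence 4) → 0 H
  atom 9: S, bond orders sum to 1 (valence 2) → 1 H
  atom 10: C, bond orders sum to 4 (valence 4) → 0 H
  atom 11: C, bond orders sum to 2 (valence 4) → 2 H
  atom 12: C, bond orders sum to 2 (valence 4) → 2 H
  atom 13: O, bond orders sum to 2 (valence 2) → 0 H
  atom 14: C, bond orders sum to 1 (valence 4) → 3 H
  atom 15: C, bond orders sum to 4 (valence 4) → 0 H
  atom 16: C, bond orders sum to 3 (valence 4) → 1 H
  atom 17: C, bond orders sum to 4 (valence 4) → 0 H
  atom 18: F (halogen, monovalent) → 0 H
  atom 19: F (halogen, monovalent) → 0 H
  atom 20: F (halogen, monovalent) → 0 H
Total hydrogens: 13.

13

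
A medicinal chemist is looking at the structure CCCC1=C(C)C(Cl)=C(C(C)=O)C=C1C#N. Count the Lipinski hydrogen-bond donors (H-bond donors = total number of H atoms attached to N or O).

Donors: find every N or O and count the H atoms it carries.
  atom 12 (O): bond orders sum to 2 → 0 H
  atom 16 (N): bond orders sum to 3 → 0 H
Lipinski HBD = 0.

0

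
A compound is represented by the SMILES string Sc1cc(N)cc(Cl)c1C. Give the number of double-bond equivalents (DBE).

4

Molecular formula: C7H8ClNS.
DoU = (2C + 2 + N − H − X) / 2, where X is the halogen count and O/S are ignored.
    = (2·7 + 2 + 1 − 8 − 1) / 2 = 8 / 2 = 4.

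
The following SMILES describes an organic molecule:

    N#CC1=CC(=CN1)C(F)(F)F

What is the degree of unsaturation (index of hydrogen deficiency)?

5

Molecular formula: C6H3F3N2.
DoU = (2C + 2 + N − H − X) / 2, where X is the halogen count and O/S are ignored.
    = (2·6 + 2 + 2 − 3 − 3) / 2 = 10 / 2 = 5.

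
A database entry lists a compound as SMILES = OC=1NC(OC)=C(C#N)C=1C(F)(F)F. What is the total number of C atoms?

7

Count every carbon token in the SMILES (each C, including those in ring-closure positions and inside branches).
Carbon count: 7.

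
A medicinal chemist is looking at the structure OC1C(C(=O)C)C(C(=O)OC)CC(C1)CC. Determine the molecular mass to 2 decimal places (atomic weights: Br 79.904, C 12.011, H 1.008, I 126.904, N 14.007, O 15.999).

228.29 g/mol

First, the molecular formula is C12H20O4 (counting implicit H from valence).
  C: 12 × 12.011 = 144.132
  H: 20 × 1.008 = 20.160
  O: 4 × 15.999 = 63.996
Sum: 12×12.011 + 20×1.008 + 4×15.999 = 228.288 → 228.29 g/mol.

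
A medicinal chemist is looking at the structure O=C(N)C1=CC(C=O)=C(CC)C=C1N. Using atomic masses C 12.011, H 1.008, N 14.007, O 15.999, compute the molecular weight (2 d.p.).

192.22 g/mol

First, the molecular formula is C10H12N2O2 (counting implicit H from valence).
  C: 10 × 12.011 = 120.110
  H: 12 × 1.008 = 12.096
  N: 2 × 14.007 = 28.014
  O: 2 × 15.999 = 31.998
Sum: 10×12.011 + 12×1.008 + 2×14.007 + 2×15.999 = 192.218 → 192.22 g/mol.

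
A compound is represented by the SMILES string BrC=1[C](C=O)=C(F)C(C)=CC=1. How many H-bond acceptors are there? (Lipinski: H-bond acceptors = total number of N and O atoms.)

1

N atoms: 0; O atoms: 1.
Lipinski HBA = 0 + 1 = 1.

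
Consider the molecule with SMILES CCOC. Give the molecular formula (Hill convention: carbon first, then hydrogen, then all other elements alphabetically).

Walk through each heavy atom and fill implicit hydrogens from standard valence (C 4, N 3, O 2, S 2, halogen 1):
  atom 1: C, bond orders sum to 1 (valence 4) → 3 H
  atom 2: C, bond orders sum to 2 (valence 4) → 2 H
  atom 3: O, bond orders sum to 2 (valence 2) → 0 H
  atom 4: C, bond orders sum to 1 (valence 4) → 3 H
Totals → C:3, H:8, O:1.
In Hill order: C3H8O.

C3H8O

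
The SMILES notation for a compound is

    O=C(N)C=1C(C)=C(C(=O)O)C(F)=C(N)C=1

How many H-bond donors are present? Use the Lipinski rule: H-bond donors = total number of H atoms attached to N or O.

5

Donors: find every N or O and count the H atoms it carries.
  atom 1 (O): bond orders sum to 2 → 0 H
  atom 3 (N): bond orders sum to 1 → 2 H
  atom 9 (O): bond orders sum to 2 → 0 H
  atom 10 (O): bond orders sum to 1 → 1 H
  atom 14 (N): bond orders sum to 1 → 2 H
Lipinski HBD = 5.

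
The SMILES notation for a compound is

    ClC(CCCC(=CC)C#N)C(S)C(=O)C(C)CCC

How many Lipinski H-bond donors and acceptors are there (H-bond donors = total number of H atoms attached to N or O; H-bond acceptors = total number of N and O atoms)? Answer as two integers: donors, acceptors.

Donors: find every N or O and count the H atoms it carries.
  atom 10 (N): bond orders sum to 3 → 0 H
  atom 14 (O): bond orders sum to 2 → 0 H
Lipinski HBD = 0.
Acceptors: N atoms = 1, O atoms = 1 → HBA = 2.

0, 2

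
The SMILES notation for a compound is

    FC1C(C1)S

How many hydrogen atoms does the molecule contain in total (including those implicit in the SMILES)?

5

Walk through each heavy atom and fill implicit hydrogens from standard valence (C 4, N 3, O 2, S 2, halogen 1):
  atom 1: F (halogen, monovalent) → 0 H
  atom 2: C, bond orders sum to 3 (valence 4) → 1 H
  atom 3: C, bond orders sum to 3 (valence 4) → 1 H
  atom 4: C, bond orders sum to 2 (valence 4) → 2 H
  atom 5: S, bond orders sum to 1 (valence 2) → 1 H
Total hydrogens: 5.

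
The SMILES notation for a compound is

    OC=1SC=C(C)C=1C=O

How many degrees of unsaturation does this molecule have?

4

Degree of unsaturation = (number of rings) + (number of π bonds).
Ring closures in the SMILES: 1.
π bonds: 3 double bonds (each 1 DoU) → 3 DoU from unsaturation.
Total DoU = 1 + 3 = 4.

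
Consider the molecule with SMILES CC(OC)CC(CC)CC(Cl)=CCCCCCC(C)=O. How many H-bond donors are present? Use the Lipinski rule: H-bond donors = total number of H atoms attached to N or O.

0

Donors: find every N or O and count the H atoms it carries.
  atom 3 (O): bond orders sum to 2 → 0 H
  atom 20 (O): bond orders sum to 2 → 0 H
Lipinski HBD = 0.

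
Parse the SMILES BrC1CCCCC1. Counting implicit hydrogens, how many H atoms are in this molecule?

11

Walk through each heavy atom and fill implicit hydrogens from standard valence (C 4, N 3, O 2, S 2, halogen 1):
  atom 1: Br (halogen, monovalent) → 0 H
  atom 2: C, bond orders sum to 3 (valence 4) → 1 H
  atom 3: C, bond orders sum to 2 (valence 4) → 2 H
  atom 4: C, bond orders sum to 2 (valence 4) → 2 H
  atom 5: C, bond orders sum to 2 (valence 4) → 2 H
  atom 6: C, bond orders sum to 2 (valence 4) → 2 H
  atom 7: C, bond orders sum to 2 (valence 4) → 2 H
Total hydrogens: 11.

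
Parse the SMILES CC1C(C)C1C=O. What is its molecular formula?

Walk through each heavy atom and fill implicit hydrogens from standard valence (C 4, N 3, O 2, S 2, halogen 1):
  atom 1: C, bond orders sum to 1 (valence 4) → 3 H
  atom 2: C, bond orders sum to 3 (valence 4) → 1 H
  atom 3: C, bond orders sum to 3 (valence 4) → 1 H
  atom 4: C, bond orders sum to 1 (valence 4) → 3 H
  atom 5: C, bond orders sum to 3 (valence 4) → 1 H
  atom 6: C, bond orders sum to 3 (valence 4) → 1 H
  atom 7: O, bond orders sum to 2 (valence 2) → 0 H
Totals → C:6, H:10, O:1.

C6H10O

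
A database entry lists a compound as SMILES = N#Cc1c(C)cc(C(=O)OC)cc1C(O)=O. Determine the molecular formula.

Walk through each heavy atom and fill implicit hydrogens from standard valence (C 4, N 3, O 2, S 2, halogen 1); for lowercase aromatic atoms, an aromatic c carries 1 H when it has two neighbours and 0 H with three, and aromatic n carries 0 H:
  atom 1: N, bond orders sum to 3 (valence 3) → 0 H
  atom 2: C, bond orders sum to 4 (valence 4) → 0 H
  atom 3: aromatic c, 3 neighbours → 0 H
  atom 4: aromatic c, 3 neighbours → 0 H
  atom 5: C, bond orders sum to 1 (valence 4) → 3 H
  atom 6: aromatic c, 2 neighbours → 1 H
  atom 7: aromatic c, 3 neighbours → 0 H
  atom 8: C, bond orders sum to 4 (valence 4) → 0 H
  atom 9: O, bond orders sum to 2 (valence 2) → 0 H
  atom 10: O, bond orders sum to 2 (valence 2) → 0 H
  atom 11: C, bond orders sum to 1 (valence 4) → 3 H
  atom 12: aromatic c, 2 neighbours → 1 H
  atom 13: aromatic c, 3 neighbours → 0 H
  atom 14: C, bond orders sum to 4 (valence 4) → 0 H
  atom 15: O, bond orders sum to 1 (valence 2) → 1 H
  atom 16: O, bond orders sum to 2 (valence 2) → 0 H
Totals → C:11, H:9, N:1, O:4.

C11H9NO4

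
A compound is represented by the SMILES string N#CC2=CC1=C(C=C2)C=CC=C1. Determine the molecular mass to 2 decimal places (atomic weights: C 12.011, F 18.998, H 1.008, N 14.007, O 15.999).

153.18 g/mol

First, the molecular formula is C11H7N (counting implicit H from valence).
  C: 11 × 12.011 = 132.121
  H: 7 × 1.008 = 7.056
  N: 1 × 14.007 = 14.007
Sum: 11×12.011 + 7×1.008 + 1×14.007 = 153.184 → 153.18 g/mol.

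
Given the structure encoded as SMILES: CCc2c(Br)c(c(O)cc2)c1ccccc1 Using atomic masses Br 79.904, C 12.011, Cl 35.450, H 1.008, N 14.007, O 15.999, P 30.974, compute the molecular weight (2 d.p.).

277.16 g/mol

First, the molecular formula is C14H13BrO (counting implicit H from valence).
  Br: 1 × 79.904 = 79.904
  C: 14 × 12.011 = 168.154
  H: 13 × 1.008 = 13.104
  O: 1 × 15.999 = 15.999
Sum: 1×79.904 + 14×12.011 + 13×1.008 + 1×15.999 = 277.161 → 277.16 g/mol.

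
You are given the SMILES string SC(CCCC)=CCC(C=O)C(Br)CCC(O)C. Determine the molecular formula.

C14H25BrO2S

Walk through each heavy atom and fill implicit hydrogens from standard valence (C 4, N 3, O 2, S 2, halogen 1):
  atom 1: S, bond orders sum to 1 (valence 2) → 1 H
  atom 2: C, bond orders sum to 4 (valence 4) → 0 H
  atom 3: C, bond orders sum to 2 (valence 4) → 2 H
  atom 4: C, bond orders sum to 2 (valence 4) → 2 H
  atom 5: C, bond orders sum to 2 (valence 4) → 2 H
  atom 6: C, bond orders sum to 1 (valence 4) → 3 H
  atom 7: C, bond orders sum to 3 (valence 4) → 1 H
  atom 8: C, bond orders sum to 2 (valence 4) → 2 H
  atom 9: C, bond orders sum to 3 (valence 4) → 1 H
  atom 10: C, bond orders sum to 3 (valence 4) → 1 H
  atom 11: O, bond orders sum to 2 (valence 2) → 0 H
  atom 12: C, bond orders sum to 3 (valence 4) → 1 H
  atom 13: Br (halogen, monovalent) → 0 H
  atom 14: C, bond orders sum to 2 (valence 4) → 2 H
  atom 15: C, bond orders sum to 2 (valence 4) → 2 H
  atom 16: C, bond orders sum to 3 (valence 4) → 1 H
  atom 17: O, bond orders sum to 1 (valence 2) → 1 H
  atom 18: C, bond orders sum to 1 (valence 4) → 3 H
Totals → C:14, H:25, Br:1, O:2, S:1.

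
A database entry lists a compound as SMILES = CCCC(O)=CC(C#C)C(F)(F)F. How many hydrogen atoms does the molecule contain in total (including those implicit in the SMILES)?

11

Walk through each heavy atom and fill implicit hydrogens from standard valence (C 4, N 3, O 2, S 2, halogen 1):
  atom 1: C, bond orders sum to 1 (valence 4) → 3 H
  atom 2: C, bond orders sum to 2 (valence 4) → 2 H
  atom 3: C, bond orders sum to 2 (valence 4) → 2 H
  atom 4: C, bond orders sum to 4 (valence 4) → 0 H
  atom 5: O, bond orders sum to 1 (valence 2) → 1 H
  atom 6: C, bond orders sum to 3 (valence 4) → 1 H
  atom 7: C, bond orders sum to 3 (valence 4) → 1 H
  atom 8: C, bond orders sum to 4 (valence 4) → 0 H
  atom 9: C, bond orders sum to 3 (valence 4) → 1 H
  atom 10: C, bond orders sum to 4 (valence 4) → 0 H
  atom 11: F (halogen, monovalent) → 0 H
  atom 12: F (halogen, monovalent) → 0 H
  atom 13: F (halogen, monovalent) → 0 H
Total hydrogens: 11.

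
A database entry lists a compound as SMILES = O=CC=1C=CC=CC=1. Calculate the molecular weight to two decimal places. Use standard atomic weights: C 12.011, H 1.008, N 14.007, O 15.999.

106.12 g/mol

First, the molecular formula is C7H6O (counting implicit H from valence).
  C: 7 × 12.011 = 84.077
  H: 6 × 1.008 = 6.048
  O: 1 × 15.999 = 15.999
Sum: 7×12.011 + 6×1.008 + 1×15.999 = 106.124 → 106.12 g/mol.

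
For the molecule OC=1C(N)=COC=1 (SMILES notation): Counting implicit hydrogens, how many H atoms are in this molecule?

5

Walk through each heavy atom and fill implicit hydrogens from standard valence (C 4, N 3, O 2, S 2, halogen 1):
  atom 1: O, bond orders sum to 1 (valence 2) → 1 H
  atom 2: C, bond orders sum to 4 (valence 4) → 0 H
  atom 3: C, bond orders sum to 4 (valence 4) → 0 H
  atom 4: N, bond orders sum to 1 (valence 3) → 2 H
  atom 5: C, bond orders sum to 3 (valence 4) → 1 H
  atom 6: O, bond orders sum to 2 (valence 2) → 0 H
  atom 7: C, bond orders sum to 3 (valence 4) → 1 H
Total hydrogens: 5.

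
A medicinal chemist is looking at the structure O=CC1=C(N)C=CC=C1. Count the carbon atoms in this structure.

7

Count every carbon token in the SMILES (each C, including those in ring-closure positions and inside branches).
Carbon count: 7.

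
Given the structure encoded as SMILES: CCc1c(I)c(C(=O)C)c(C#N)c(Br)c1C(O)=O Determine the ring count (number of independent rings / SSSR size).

In SMILES, each pair of matching ring-closure digits denotes one ring-closing bond; the number of such bonds equals the number of independent rings.
Ring-closure bonds here: 1.

1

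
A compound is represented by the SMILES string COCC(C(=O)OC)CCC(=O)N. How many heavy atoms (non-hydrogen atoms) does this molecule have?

Every atom symbol written in the SMILES (organic subset) is one heavy atom; implicit H are not written.
Heavy atoms by element → C:8, N:1, O:4.
Total: 13.

13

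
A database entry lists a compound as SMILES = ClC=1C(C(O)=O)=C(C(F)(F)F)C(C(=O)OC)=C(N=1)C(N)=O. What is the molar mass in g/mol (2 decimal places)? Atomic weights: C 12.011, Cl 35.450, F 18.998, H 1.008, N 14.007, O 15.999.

First, the molecular formula is C10H6ClF3N2O5 (counting implicit H from valence).
  C: 10 × 12.011 = 120.110
  Cl: 1 × 35.450 = 35.450
  F: 3 × 18.998 = 56.994
  H: 6 × 1.008 = 6.048
  N: 2 × 14.007 = 28.014
  O: 5 × 15.999 = 79.995
Sum: 10×12.011 + 1×35.450 + 3×18.998 + 6×1.008 + 2×14.007 + 5×15.999 = 326.611 → 326.61 g/mol.

326.61 g/mol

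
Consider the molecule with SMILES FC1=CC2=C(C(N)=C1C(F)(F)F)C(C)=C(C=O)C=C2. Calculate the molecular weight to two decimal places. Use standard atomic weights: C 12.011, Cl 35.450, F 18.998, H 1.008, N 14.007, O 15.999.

271.21 g/mol

First, the molecular formula is C13H9F4NO (counting implicit H from valence).
  C: 13 × 12.011 = 156.143
  F: 4 × 18.998 = 75.992
  H: 9 × 1.008 = 9.072
  N: 1 × 14.007 = 14.007
  O: 1 × 15.999 = 15.999
Sum: 13×12.011 + 4×18.998 + 9×1.008 + 1×14.007 + 1×15.999 = 271.213 → 271.21 g/mol.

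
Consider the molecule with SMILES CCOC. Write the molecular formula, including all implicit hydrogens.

Walk through each heavy atom and fill implicit hydrogens from standard valence (C 4, N 3, O 2, S 2, halogen 1):
  atom 1: C, bond orders sum to 1 (valence 4) → 3 H
  atom 2: C, bond orders sum to 2 (valence 4) → 2 H
  atom 3: O, bond orders sum to 2 (valence 2) → 0 H
  atom 4: C, bond orders sum to 1 (valence 4) → 3 H
Totals → C:3, H:8, O:1.
In Hill order: C3H8O.

C3H8O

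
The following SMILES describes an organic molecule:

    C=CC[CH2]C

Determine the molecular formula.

C5H10

Walk through each heavy atom and fill implicit hydrogens from standard valence (C 4, N 3, O 2, S 2, halogen 1):
  atom 1: C, bond orders sum to 2 (valence 4) → 2 H
  atom 2: C, bond orders sum to 3 (valence 4) → 1 H
  atom 3: C, bond orders sum to 2 (valence 4) → 2 H
  atom 4: C with explicit H count 2
  atom 5: C, bond orders sum to 1 (valence 4) → 3 H
Totals → C:5, H:10.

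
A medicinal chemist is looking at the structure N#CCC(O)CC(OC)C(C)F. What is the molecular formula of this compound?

Walk through each heavy atom and fill implicit hydrogens from standard valence (C 4, N 3, O 2, S 2, halogen 1):
  atom 1: N, bond orders sum to 3 (valence 3) → 0 H
  atom 2: C, bond orders sum to 4 (valence 4) → 0 H
  atom 3: C, bond orders sum to 2 (valence 4) → 2 H
  atom 4: C, bond orders sum to 3 (valence 4) → 1 H
  atom 5: O, bond orders sum to 1 (valence 2) → 1 H
  atom 6: C, bond orders sum to 2 (valence 4) → 2 H
  atom 7: C, bond orders sum to 3 (valence 4) → 1 H
  atom 8: O, bond orders sum to 2 (valence 2) → 0 H
  atom 9: C, bond orders sum to 1 (valence 4) → 3 H
  atom 10: C, bond orders sum to 3 (valence 4) → 1 H
  atom 11: C, bond orders sum to 1 (valence 4) → 3 H
  atom 12: F (halogen, monovalent) → 0 H
Totals → C:8, H:14, F:1, N:1, O:2.

C8H14FNO2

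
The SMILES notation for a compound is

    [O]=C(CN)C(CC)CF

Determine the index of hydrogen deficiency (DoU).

Molecular formula: C6H12FNO.
DoU = (2C + 2 + N − H − X) / 2, where X is the halogen count and O/S are ignored.
    = (2·6 + 2 + 1 − 12 − 1) / 2 = 2 / 2 = 1.

1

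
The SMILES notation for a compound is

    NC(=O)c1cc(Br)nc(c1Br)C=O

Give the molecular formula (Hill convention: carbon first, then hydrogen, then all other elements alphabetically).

Walk through each heavy atom and fill implicit hydrogens from standard valence (C 4, N 3, O 2, S 2, halogen 1); for lowercase aromatic atoms, an aromatic c carries 1 H when it has two neighbours and 0 H with three, and aromatic n carries 0 H:
  atom 1: N, bond orders sum to 1 (valence 3) → 2 H
  atom 2: C, bond orders sum to 4 (valence 4) → 0 H
  atom 3: O, bond orders sum to 2 (valence 2) → 0 H
  atom 4: aromatic c, 3 neighbours → 0 H
  atom 5: aromatic c, 2 neighbours → 1 H
  atom 6: aromatic c, 3 neighbours → 0 H
  atom 7: Br (halogen, monovalent) → 0 H
  atom 8: aromatic n, 2 neighbours → 0 H
  atom 9: aromatic c, 3 neighbours → 0 H
  atom 10: aromatic c, 3 neighbours → 0 H
  atom 11: Br (halogen, monovalent) → 0 H
  atom 12: C, bond orders sum to 3 (valence 4) → 1 H
  atom 13: O, bond orders sum to 2 (valence 2) → 0 H
Totals → C:7, H:4, Br:2, N:2, O:2.
In Hill order: C7H4Br2N2O2.

C7H4Br2N2O2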